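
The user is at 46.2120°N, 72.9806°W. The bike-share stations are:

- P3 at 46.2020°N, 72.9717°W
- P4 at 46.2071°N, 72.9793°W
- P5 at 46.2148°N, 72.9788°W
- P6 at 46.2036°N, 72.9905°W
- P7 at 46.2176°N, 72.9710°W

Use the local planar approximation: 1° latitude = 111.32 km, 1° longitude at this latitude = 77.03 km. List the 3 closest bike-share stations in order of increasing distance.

P5, P4, P7

Distances from 46.2120°N, 72.9806°W:
P3: 1.3074 km
P4: 0.5546 km
P5: 0.3411 km
P6: 1.2066 km
P7: 0.9672 km
Sorted: P5 (0.3411 km) < P4 (0.5546 km) < P7 (0.9672 km) < P6 (1.2066 km) < P3 (1.3074 km)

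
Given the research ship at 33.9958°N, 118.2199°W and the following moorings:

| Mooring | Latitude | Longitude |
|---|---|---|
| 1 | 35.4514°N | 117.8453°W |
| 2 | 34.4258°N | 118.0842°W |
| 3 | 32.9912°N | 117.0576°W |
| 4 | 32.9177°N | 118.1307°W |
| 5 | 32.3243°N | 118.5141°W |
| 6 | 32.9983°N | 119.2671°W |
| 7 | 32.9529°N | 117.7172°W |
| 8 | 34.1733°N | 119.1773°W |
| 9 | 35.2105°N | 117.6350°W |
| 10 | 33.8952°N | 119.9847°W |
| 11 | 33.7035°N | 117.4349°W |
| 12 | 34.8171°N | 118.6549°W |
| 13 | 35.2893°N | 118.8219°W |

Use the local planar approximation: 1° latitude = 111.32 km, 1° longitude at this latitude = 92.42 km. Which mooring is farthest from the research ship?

Distances from 33.9958°N, 118.2199°W:
1: 165.6946 km
2: 49.4833 km
3: 155.0659 km
4: 120.2969 km
5: 188.0475 km
6: 147.2992 km
7: 125.0467 km
8: 90.6623 km
9: 145.6251 km
10: 163.4868 km
11: 79.5125 km
12: 99.8758 km
13: 154.3673 km
Maximum: 5 at 188.0475 km.

5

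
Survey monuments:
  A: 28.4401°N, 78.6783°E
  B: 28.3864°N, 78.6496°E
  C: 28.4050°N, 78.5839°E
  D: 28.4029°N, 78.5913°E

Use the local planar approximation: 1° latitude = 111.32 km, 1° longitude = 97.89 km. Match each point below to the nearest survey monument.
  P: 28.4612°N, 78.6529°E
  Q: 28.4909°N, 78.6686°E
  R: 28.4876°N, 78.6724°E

P→A; Q→A; R→A

P at 28.4612°N, 78.6529°E:
  A: 3.4204 km
  B: 8.3330 km
  C: 9.2066 km
  D: 8.8589 km
  → nearest: A (3.4204 km)
Q at 28.4909°N, 78.6686°E:
  A: 5.7342 km
  B: 11.7807 km
  C: 12.6564 km
  D: 12.3783 km
  → nearest: A (5.7342 km)
R at 28.4876°N, 78.6724°E:
  A: 5.3191 km
  B: 11.4845 km
  C: 12.6333 km
  D: 12.3259 km
  → nearest: A (5.3191 km)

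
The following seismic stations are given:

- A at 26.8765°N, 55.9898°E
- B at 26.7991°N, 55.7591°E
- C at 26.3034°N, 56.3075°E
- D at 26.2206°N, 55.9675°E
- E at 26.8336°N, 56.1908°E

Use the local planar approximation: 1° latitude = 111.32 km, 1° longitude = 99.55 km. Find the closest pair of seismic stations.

Pairwise distances:
A–E: √((-0.0429·111.32)² + (0.2010·99.55)²) = √(22.806623 + 400.382091) = 20.5716 km
A–B: √((-0.0774·111.32)² + (-0.2307·99.55)²) = √(74.238351 + 527.445653) = 24.5292 km
C–D: √((-0.0828·111.32)² + (-0.3400·99.55)²) = √(84.958546 + 1145.619409) = 35.0796 km
B–E: √((0.0345·111.32)² + (0.4317·99.55)²) = √(14.749747 + 1846.913799) = 43.1470 km
C–E: √((0.5302·111.32)² + (-0.1167·99.55)²) = √(3483.580430 + 134.965958) = 60.1544 km
B–D: √((-0.5785·111.32)² + (0.2084·99.55)²) = √(4147.182258 + 430.405644) = 67.6579 km
A–C: √((-0.5731·111.32)² + (0.3177·99.55)²) = √(4070.119985 + 1000.269343) = 71.2067 km
D–E: √((0.6130·111.32)² + (0.2233·99.55)²) = √(4656.582958 + 494.151337) = 71.7686 km
A–D: √((-0.6559·111.32)² + (-0.0223·99.55)²) = √(5331.159267 + 4.928245) = 73.0485 km
B–C: √((-0.4957·111.32)² + (0.5484·99.55)²) = √(3044.978518 + 2980.419670) = 77.6234 km
Closest pair: A–E at 20.5716 km.

A and E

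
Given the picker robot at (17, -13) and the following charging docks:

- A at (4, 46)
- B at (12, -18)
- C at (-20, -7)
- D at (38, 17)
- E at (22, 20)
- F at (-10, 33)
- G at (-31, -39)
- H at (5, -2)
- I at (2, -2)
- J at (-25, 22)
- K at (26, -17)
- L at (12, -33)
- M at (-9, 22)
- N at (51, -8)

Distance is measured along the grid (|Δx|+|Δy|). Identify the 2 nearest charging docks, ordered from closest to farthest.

B, K

Distances from (17, -13):
A: 72
B: 10
C: 43
D: 51
E: 38
F: 73
G: 74
H: 23
I: 26
J: 77
K: 13
L: 25
M: 61
N: 39
Sorted: B (10) < K (13) < H (23) < L (25) < …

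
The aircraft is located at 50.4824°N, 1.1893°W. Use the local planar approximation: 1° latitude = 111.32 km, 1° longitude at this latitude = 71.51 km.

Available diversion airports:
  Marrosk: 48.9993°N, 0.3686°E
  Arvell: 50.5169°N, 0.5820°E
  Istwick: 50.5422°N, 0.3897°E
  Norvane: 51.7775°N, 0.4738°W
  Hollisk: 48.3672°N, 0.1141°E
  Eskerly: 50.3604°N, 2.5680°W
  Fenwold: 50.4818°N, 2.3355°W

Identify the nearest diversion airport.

Distances from 50.4824°N, 1.1893°W:
Marrosk: √((-1.4831·111.32)² + (1.5579·71.51)²) = √(27257.578100 + 12411.169611) = 199.1701 km
Arvell: √((0.0345·111.32)² + (1.7713·71.51)²) = √(14.749747 + 16044.190183) = 126.7239 km
Istwick: √((0.0598·111.32)² + (1.5790·71.51)²) = √(44.314797 + 12749.636886) = 113.1104 km
Norvane: √((1.2951·111.32)² + (0.7155·71.51)²) = √(20785.142297 + 2617.898669) = 152.9805 km
Hollisk: √((-2.1152·111.32)² + (1.3034·71.51)²) = √(55443.325435 + 8687.383415) = 253.2404 km
Eskerly: √((-0.1220·111.32)² + (-1.3787·71.51)²) = √(184.444647 + 9720.153140) = 99.5218 km
Fenwold: √((-0.0006·111.32)² + (-1.1462·71.51)²) = √(0.004461 + 6718.222210) = 81.9648 km
Minimum: Fenwold at 81.9648 km.

Fenwold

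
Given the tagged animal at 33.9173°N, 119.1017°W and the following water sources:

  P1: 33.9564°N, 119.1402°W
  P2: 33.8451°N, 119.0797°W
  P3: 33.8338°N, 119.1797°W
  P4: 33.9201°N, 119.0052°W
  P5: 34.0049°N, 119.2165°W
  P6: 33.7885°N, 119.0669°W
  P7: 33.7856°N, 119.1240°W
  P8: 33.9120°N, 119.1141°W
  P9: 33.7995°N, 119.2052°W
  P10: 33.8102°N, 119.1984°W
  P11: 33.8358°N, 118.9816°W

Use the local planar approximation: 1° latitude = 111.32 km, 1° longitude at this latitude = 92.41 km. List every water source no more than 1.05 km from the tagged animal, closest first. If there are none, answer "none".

Distances from 33.9173°N, 119.1017°W:
P1: 5.6217 km
P2: 8.2904 km
P3: 11.7625 km
P4: 8.9230 km
P5: 14.4097 km
P6: 14.6942 km
P7: 14.8050 km
P8: 1.2889 km
P9: 16.2309 km
P10: 14.8995 km
P11: 14.3348 km
Threshold 1.05 km: none within range.

none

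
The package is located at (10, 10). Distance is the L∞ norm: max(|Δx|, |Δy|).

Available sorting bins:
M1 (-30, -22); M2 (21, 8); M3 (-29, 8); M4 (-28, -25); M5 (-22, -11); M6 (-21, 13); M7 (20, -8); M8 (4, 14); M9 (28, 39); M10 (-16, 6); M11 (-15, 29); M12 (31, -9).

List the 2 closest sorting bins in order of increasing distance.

M8, M2

Distances from (10, 10):
M1: max(|-40|, |-32|) = 40
M2: max(|11|, |-2|) = 11
M3: max(|-39|, |-2|) = 39
M4: max(|-38|, |-35|) = 38
M5: max(|-32|, |-21|) = 32
M6: max(|-31|, |3|) = 31
M7: max(|10|, |-18|) = 18
M8: max(|-6|, |4|) = 6
M9: max(|18|, |29|) = 29
M10: max(|-26|, |-4|) = 26
M11: max(|-25|, |19|) = 25
M12: max(|21|, |-19|) = 21
Sorted: M8 (6) < M2 (11) < M7 (18) < M12 (21) < …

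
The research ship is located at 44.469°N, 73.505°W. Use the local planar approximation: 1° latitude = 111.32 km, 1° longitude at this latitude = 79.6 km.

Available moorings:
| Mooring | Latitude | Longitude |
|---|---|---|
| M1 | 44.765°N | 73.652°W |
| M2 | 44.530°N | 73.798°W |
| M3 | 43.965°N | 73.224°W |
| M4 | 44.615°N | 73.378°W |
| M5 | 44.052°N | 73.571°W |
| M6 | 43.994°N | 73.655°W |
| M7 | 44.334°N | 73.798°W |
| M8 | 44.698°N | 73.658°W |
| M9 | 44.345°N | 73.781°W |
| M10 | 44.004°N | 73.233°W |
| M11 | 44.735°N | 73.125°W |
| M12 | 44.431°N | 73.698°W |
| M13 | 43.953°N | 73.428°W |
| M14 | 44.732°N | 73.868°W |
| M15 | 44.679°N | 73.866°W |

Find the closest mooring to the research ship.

M12

Distances from 44.469°N, 73.505°W:
M1: 34.967 km
M2: 24.291 km
M3: 60.400 km
M4: 19.140 km
M5: 46.717 km
M6: 54.208 km
M7: 27.745 km
M8: 28.252 km
M9: 25.946 km
M10: 56.109 km
M11: 42.329 km
M12: 15.935 km
M13: 57.767 km
M14: 41.135 km
M15: 37.044 km
Minimum: M12 at 15.935 km.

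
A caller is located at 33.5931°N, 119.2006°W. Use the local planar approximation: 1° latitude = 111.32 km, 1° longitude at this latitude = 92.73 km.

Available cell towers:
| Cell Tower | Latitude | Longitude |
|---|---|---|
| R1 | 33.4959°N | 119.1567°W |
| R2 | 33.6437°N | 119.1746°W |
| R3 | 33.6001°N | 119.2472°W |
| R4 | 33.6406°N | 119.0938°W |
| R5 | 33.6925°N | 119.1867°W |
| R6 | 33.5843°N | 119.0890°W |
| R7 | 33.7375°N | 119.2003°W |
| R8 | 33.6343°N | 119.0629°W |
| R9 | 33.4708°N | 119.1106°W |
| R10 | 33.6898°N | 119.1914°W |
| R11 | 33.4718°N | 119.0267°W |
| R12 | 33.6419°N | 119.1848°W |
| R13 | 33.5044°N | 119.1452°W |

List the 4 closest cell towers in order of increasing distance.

Distances from 33.5931°N, 119.2006°W:
R1: 11.5607 km
R2: 6.1271 km
R3: 4.3909 km
R4: 11.2268 km
R5: 11.1400 km
R6: 10.3949 km
R7: 16.0746 km
R8: 13.5676 km
R9: 15.9688 km
R10: 10.7984 km
R11: 21.0327 km
R12: 5.6265 km
R13: 11.1305 km
Sorted: R3 (4.3909 km) < R12 (5.6265 km) < R2 (6.1271 km) < R6 (10.3949 km) < R10 (10.7984 km) < R13 (11.1305 km) < …

R3, R12, R2, R6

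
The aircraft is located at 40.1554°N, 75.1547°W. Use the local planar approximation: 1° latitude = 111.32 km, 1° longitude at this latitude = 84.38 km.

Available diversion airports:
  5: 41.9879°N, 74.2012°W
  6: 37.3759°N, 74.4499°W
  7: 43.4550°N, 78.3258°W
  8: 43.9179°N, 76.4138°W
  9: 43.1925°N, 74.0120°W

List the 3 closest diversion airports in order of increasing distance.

5, 6, 9

Distances from 40.1554°N, 75.1547°W:
5: √((1.8325·111.32)² + (0.9535·84.38)²) = √(41613.511237 + 6473.221037) = 219.2869 km
6: √((-2.7795·111.32)² + (0.7048·84.38)²) = √(95736.986266 + 3536.802696) = 315.0774 km
7: √((3.2996·111.32)² + (-3.1711·84.38)²) = √(134917.717463 + 71597.674624) = 454.4396 km
8: √((3.7625·111.32)² + (-1.2591·84.38)²) = √(175428.202122 + 11287.544876) = 432.1062 km
9: √((3.0371·111.32)² + (1.1427·84.38)²) = √(114304.829167 + 9297.014255) = 351.5705 km
Sorted: 5 (219.2869 km) < 6 (315.0774 km) < 9 (351.5705 km) < 8 (432.1062 km) < 7 (454.4396 km)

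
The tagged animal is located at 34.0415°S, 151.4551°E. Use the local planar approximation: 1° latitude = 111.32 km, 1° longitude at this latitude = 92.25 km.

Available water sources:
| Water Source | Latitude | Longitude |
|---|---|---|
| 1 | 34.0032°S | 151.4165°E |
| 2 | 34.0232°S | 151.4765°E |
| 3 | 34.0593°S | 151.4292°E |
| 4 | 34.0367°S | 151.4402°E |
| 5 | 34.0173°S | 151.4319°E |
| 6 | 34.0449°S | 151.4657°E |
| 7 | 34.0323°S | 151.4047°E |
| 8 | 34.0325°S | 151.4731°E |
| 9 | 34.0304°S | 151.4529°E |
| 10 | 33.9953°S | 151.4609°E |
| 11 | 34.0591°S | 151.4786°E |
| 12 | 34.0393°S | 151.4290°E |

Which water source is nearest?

Distances from 34.0415°S, 151.4551°E:
1: 5.5550 km
2: 2.8368 km
3: 3.1040 km
4: 1.4747 km
5: 3.4406 km
6: 1.0485 km
7: 4.7609 km
8: 1.9393 km
9: 1.2522 km
10: 5.1707 km
11: 2.9220 km
12: 2.4201 km
Minimum: 6 at 1.0485 km.

6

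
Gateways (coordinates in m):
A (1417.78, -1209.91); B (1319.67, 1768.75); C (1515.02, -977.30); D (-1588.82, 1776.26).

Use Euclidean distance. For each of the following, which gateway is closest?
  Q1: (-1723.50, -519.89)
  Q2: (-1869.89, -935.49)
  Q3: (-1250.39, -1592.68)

Q1 at (-1723.50, -519.89):
  A: √((3141.28)² + (-690.02)²) = √(9867640.0384 + 476127.6004) = 3216.17 m
  B: √((3043.17)² + (2288.64)²) = √(9260883.6489 + 5237873.0496) = 3807.72 m
  C: √((3238.52)² + (-457.41)²) = √(10488011.7904 + 209223.9081) = 3270.66 m
  D: √((134.68)² + (2296.15)²) = √(18138.7024 + 5272304.8225) = 2300.10 m
  → nearest: D (2300.10 m)
Q2 at (-1869.89, -935.49):
  A: √((3287.67)² + (-274.42)²) = √(10808774.0289 + 75306.3364) = 3299.10 m
  B: √((3189.56)² + (2704.24)²) = √(10173292.9936 + 7312913.9776) = 4181.65 m
  C: √((3384.91)² + (-41.81)²) = √(11457615.7081 + 1748.0761) = 3385.17 m
  D: √((281.07)² + (2711.75)²) = √(79000.3449 + 7353588.0625) = 2726.28 m
  → nearest: D (2726.28 m)
Q3 at (-1250.39, -1592.68):
  A: √((2668.17)² + (382.77)²) = √(7119131.1489 + 146512.8729) = 2695.49 m
  B: √((2570.06)² + (3361.43)²) = √(6605208.4036 + 11299211.6449) = 4231.36 m
  C: √((2765.41)² + (615.38)²) = √(7647492.4681 + 378692.5444) = 2833.05 m
  D: √((-338.43)² + (3368.94)²) = √(114534.8649 + 11349756.7236) = 3385.90 m
  → nearest: A (2695.49 m)

Q1→D; Q2→D; Q3→A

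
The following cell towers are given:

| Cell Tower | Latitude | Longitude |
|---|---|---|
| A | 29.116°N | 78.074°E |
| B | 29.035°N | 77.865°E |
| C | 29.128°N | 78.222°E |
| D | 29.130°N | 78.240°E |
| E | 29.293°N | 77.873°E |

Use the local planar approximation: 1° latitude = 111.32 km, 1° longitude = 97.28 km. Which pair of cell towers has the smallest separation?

Pairwise distances:
A–B: √((-0.081·111.32)² + (-0.209·97.28)²) = √(81.30485 + 413.37071) = 22.241 km
A–C: √((0.012·111.32)² + (0.148·97.28)²) = √(1.78447 + 207.28628) = 14.459 km
A–D: √((0.014·111.32)² + (0.166·97.28)²) = √(2.42886 + 260.77341) = 16.224 km
A–E: √((0.177·111.32)² + (-0.201·97.28)²) = √(388.23343 + 382.33076) = 27.759 km
B–C: √((0.093·111.32)² + (0.357·97.28)²) = √(107.17964 + 1206.10066) = 36.239 km
B–D: √((0.095·111.32)² + (0.375·97.28)²) = √(111.83909 + 1330.79040) = 37.982 km
B–E: √((0.258·111.32)² + (0.008·97.28)²) = √(824.87057 + 0.60566) = 28.731 km
C–D: √((0.002·111.32)² + (0.018·97.28)²) = √(0.04957 + 3.06614) = 1.765 km
C–E: √((0.165·111.32)² + (-0.349·97.28)²) = √(337.37608 + 1152.65139) = 38.601 km
D–E: √((0.163·111.32)² + (-0.367·97.28)²) = √(329.24683 + 1274.61567) = 40.048 km
Closest pair: C–D at 1.765 km.

C and D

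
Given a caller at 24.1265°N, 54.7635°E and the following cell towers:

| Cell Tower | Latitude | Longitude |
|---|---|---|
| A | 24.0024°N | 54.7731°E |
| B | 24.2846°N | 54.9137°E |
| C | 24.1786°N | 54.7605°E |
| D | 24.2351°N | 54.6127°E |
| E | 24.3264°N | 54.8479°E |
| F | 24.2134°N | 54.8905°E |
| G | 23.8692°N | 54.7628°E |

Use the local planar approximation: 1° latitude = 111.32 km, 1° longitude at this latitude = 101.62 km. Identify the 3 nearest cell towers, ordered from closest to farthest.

Distances from 24.1265°N, 54.7635°E:
A: √((-0.1241·111.32)² + (0.0096·101.62)²) = √(190.849031 + 0.951702) = 13.8492 km
B: √((0.1581·111.32)² + (0.1502·101.62)²) = √(309.749158 + 232.969060) = 23.2963 km
C: √((0.0521·111.32)² + (-0.0030·101.62)²) = √(33.637355 + 0.092940) = 5.8078 km
D: √((0.1086·111.32)² + (-0.1508·101.62)²) = √(146.152432 + 234.834048) = 19.5189 km
E: √((0.1999·111.32)² + (0.0844·101.62)²) = √(495.190134 + 73.560263) = 23.8485 km
F: √((0.0869·111.32)² + (0.1270·101.62)²) = √(93.580626 + 166.558125) = 16.1288 km
G: √((-0.2573·111.32)² + (-0.0007·101.62)²) = √(820.400597 + 0.005060) = 28.6427 km
Sorted: C (5.8078 km) < A (13.8492 km) < F (16.1288 km) < D (19.5189 km) < B (23.2963 km) < …

C, A, F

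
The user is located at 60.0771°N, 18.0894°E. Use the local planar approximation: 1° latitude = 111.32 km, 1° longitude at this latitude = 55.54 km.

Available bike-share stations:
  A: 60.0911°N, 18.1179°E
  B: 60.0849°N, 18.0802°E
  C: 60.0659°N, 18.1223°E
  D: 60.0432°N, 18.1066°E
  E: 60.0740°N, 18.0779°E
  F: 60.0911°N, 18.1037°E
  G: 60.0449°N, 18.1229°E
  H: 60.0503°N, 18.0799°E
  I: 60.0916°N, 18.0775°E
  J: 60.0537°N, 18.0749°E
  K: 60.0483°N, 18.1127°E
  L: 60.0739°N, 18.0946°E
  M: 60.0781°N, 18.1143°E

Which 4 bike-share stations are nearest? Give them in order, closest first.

L, E, B, M

Distances from 60.0771°N, 18.0894°E:
A: √((0.0140·111.32)² + (0.0285·55.54)²) = √(2.428860 + 2.505541) = 2.2214 km
B: √((0.0078·111.32)² + (-0.0092·55.54)²) = √(0.753938 + 0.261088) = 1.0075 km
C: √((-0.0112·111.32)² + (0.0329·55.54)²) = √(1.554470 + 3.338901) = 2.2121 km
D: √((-0.0339·111.32)² + (0.0172·55.54)²) = √(14.241174 + 0.912575) = 3.8928 km
E: √((-0.0031·111.32)² + (-0.0115·55.54)²) = √(0.119088 + 0.407950) = 0.7260 km
F: √((0.0140·111.32)² + (0.0143·55.54)²) = √(2.428860 + 0.630789) = 1.7492 km
G: √((-0.0322·111.32)² + (0.0335·55.54)²) = √(12.848669 + 3.461795) = 4.0386 km
H: √((-0.0268·111.32)² + (-0.0095·55.54)²) = √(8.900532 + 0.278393) = 3.0297 km
I: √((0.0145·111.32)² + (-0.0119·55.54)²) = √(2.605448 + 0.436823) = 1.7442 km
J: √((-0.0234·111.32)² + (-0.0145·55.54)²) = √(6.785441 + 0.648556) = 2.7265 km
K: √((-0.0288·111.32)² + (0.0233·55.54)²) = √(10.278539 + 1.674648) = 3.4573 km
L: √((-0.0032·111.32)² + (0.0052·55.54)²) = √(0.126896 + 0.083410) = 0.4586 km
M: √((0.0010·111.32)² + (0.0249·55.54)²) = √(0.012392 + 1.912540) = 1.3874 km
Sorted: L (0.4586 km) < E (0.7260 km) < B (1.0075 km) < M (1.3874 km) < I (1.7442 km) < F (1.7492 km) < …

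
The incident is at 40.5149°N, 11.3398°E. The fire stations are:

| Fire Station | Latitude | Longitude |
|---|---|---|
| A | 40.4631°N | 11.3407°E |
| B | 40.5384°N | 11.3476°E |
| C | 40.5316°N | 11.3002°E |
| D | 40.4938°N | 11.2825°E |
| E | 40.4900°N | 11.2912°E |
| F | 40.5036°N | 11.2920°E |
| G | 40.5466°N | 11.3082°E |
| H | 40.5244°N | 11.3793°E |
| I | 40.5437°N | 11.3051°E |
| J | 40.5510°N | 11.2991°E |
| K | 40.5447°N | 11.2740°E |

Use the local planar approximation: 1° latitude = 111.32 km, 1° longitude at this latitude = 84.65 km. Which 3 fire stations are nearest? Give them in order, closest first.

B, H, C

Distances from 40.5149°N, 11.3398°E:
A: 5.7669 km
B: 2.6981 km
C: 3.8331 km
D: 5.3892 km
E: 4.9607 km
F: 4.2373 km
G: 4.4281 km
H: 3.5069 km
I: 4.3482 km
J: 5.2933 km
K: 6.4830 km
Sorted: B (2.6981 km) < H (3.5069 km) < C (3.8331 km) < F (4.2373 km) < I (4.3482 km) < …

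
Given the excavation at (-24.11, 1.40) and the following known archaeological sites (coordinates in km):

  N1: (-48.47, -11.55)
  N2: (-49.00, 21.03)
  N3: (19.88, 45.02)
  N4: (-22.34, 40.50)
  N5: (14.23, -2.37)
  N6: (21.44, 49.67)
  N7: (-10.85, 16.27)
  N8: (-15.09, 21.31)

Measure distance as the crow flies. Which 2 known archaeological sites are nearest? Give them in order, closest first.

N7, N8

Distances from (-24.11, 1.40):
N1: 27.59 km
N2: 31.70 km
N3: 61.95 km
N4: 39.14 km
N5: 38.52 km
N6: 66.37 km
N7: 19.92 km
N8: 21.86 km
Sorted: N7 (19.92 km) < N8 (21.86 km) < N1 (27.59 km) < N2 (31.70 km) < …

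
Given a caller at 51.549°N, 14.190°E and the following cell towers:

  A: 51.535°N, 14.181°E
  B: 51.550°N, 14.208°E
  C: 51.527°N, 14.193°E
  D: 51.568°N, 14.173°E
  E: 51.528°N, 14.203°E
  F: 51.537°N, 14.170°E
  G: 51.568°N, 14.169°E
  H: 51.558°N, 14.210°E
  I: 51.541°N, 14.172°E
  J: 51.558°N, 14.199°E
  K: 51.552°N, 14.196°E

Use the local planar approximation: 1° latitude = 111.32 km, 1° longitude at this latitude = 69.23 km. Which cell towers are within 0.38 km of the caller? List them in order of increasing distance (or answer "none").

Distances from 51.549°N, 14.190°E:
A: √((-0.014·111.32)² + (-0.009·69.23)²) = √(2.42886 + 0.38822) = 1.678 km
B: √((0.001·111.32)² + (0.018·69.23)²) = √(0.01239 + 1.55286) = 1.251 km
C: √((-0.022·111.32)² + (0.003·69.23)²) = √(5.99780 + 0.04314) = 2.458 km
D: √((0.019·111.32)² + (-0.017·69.23)²) = √(4.47356 + 1.38512) = 2.420 km
E: √((-0.021·111.32)² + (0.013·69.23)²) = √(5.46493 + 0.80998) = 2.505 km
F: √((-0.012·111.32)² + (-0.020·69.23)²) = √(1.78447 + 1.91712) = 1.924 km
G: √((0.019·111.32)² + (-0.021·69.23)²) = √(4.47356 + 2.11362) = 2.567 km
H: √((0.009·111.32)² + (0.020·69.23)²) = √(1.00376 + 1.91712) = 1.709 km
I: √((-0.008·111.32)² + (-0.018·69.23)²) = √(0.79310 + 1.55286) = 1.532 km
J: √((0.009·111.32)² + (0.009·69.23)²) = √(1.00376 + 0.38822) = 1.180 km
K: √((0.003·111.32)² + (0.006·69.23)²) = √(0.11153 + 0.17254) = 0.533 km
Threshold 0.38 km: none within range.

none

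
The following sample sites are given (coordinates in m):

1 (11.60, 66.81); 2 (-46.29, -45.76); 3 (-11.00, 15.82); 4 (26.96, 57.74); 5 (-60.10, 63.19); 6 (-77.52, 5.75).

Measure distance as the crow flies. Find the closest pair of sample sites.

1 and 4

Pairwise distances:
1–2: 126.58 m
1–3: 55.77 m
1–4: 17.84 m
1–5: 71.79 m
1–6: 108.03 m
2–3: 70.98 m
2–4: 126.80 m
2–5: 109.82 m
2–6: 60.24 m
3–4: 56.55 m
3–5: 68.23 m
3–6: 67.28 m
4–5: 87.23 m
4–6: 116.70 m
5–6: 60.02 m
Closest pair: 1–4 at 17.84 m.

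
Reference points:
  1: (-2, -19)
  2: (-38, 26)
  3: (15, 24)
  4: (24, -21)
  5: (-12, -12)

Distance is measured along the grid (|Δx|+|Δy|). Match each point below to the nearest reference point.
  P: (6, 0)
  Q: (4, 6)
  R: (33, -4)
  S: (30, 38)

P at (6, 0):
  1: |-8| + |-19| = 8 + 19 = 27
  2: |-44| + |26| = 44 + 26 = 70
  3: |9| + |24| = 9 + 24 = 33
  4: |18| + |-21| = 18 + 21 = 39
  5: |-18| + |-12| = 18 + 12 = 30
  → nearest: 1 (27)
Q at (4, 6):
  1: |-6| + |-25| = 6 + 25 = 31
  2: |-42| + |20| = 42 + 20 = 62
  3: |11| + |18| = 11 + 18 = 29
  4: |20| + |-27| = 20 + 27 = 47
  5: |-16| + |-18| = 16 + 18 = 34
  → nearest: 3 (29)
R at (33, -4):
  1: |-35| + |-15| = 35 + 15 = 50
  2: |-71| + |30| = 71 + 30 = 101
  3: |-18| + |28| = 18 + 28 = 46
  4: |-9| + |-17| = 9 + 17 = 26
  5: |-45| + |-8| = 45 + 8 = 53
  → nearest: 4 (26)
S at (30, 38):
  1: |-32| + |-57| = 32 + 57 = 89
  2: |-68| + |-12| = 68 + 12 = 80
  3: |-15| + |-14| = 15 + 14 = 29
  4: |-6| + |-59| = 6 + 59 = 65
  5: |-42| + |-50| = 42 + 50 = 92
  → nearest: 3 (29)

P→1; Q→3; R→4; S→3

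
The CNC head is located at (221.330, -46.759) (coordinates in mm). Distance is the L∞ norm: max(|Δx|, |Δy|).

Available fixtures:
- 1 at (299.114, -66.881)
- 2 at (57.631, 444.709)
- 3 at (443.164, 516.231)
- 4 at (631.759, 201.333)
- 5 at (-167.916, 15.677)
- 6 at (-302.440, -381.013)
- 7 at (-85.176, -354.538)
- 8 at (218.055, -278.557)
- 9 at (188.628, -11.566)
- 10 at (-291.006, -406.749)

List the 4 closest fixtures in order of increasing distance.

Distances from (221.330, -46.759):
1: max(|77.784|, |-20.122|) = 77.784 mm
2: max(|-163.699|, |491.468|) = 491.468 mm
3: max(|221.834|, |562.990|) = 562.990 mm
4: max(|410.429|, |248.092|) = 410.429 mm
5: max(|-389.246|, |62.436|) = 389.246 mm
6: max(|-523.770|, |-334.254|) = 523.770 mm
7: max(|-306.506|, |-307.779|) = 307.779 mm
8: max(|-3.275|, |-231.798|) = 231.798 mm
9: max(|-32.702|, |35.193|) = 35.193 mm
10: max(|-512.336|, |-359.990|) = 512.336 mm
Sorted: 9 (35.193 mm) < 1 (77.784 mm) < 8 (231.798 mm) < 7 (307.779 mm) < 5 (389.246 mm) < 4 (410.429 mm) < …

9, 1, 8, 7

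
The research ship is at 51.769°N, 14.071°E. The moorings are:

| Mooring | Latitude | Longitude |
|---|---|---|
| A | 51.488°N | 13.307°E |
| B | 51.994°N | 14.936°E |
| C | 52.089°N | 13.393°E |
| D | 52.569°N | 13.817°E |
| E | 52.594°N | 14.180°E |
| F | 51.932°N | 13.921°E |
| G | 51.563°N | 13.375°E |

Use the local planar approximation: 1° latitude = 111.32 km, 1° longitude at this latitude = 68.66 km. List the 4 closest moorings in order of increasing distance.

Distances from 51.769°N, 14.071°E:
A: √((-0.281·111.32)² + (-0.764·68.66)²) = √(978.49596 + 2751.65711) = 61.075 km
B: √((0.225·111.32)² + (0.865·68.66)²) = √(627.35221 + 3527.27900) = 64.456 km
C: √((0.320·111.32)² + (-0.678·68.66)²) = √(1268.95538 + 2167.04029) = 58.617 km
D: √((0.800·111.32)² + (-0.254·68.66)²) = √(7930.97114 + 304.14104) = 90.748 km
E: √((0.825·111.32)² + (0.109·68.66)²) = √(8434.40192 + 56.00936) = 92.143 km
F: √((0.163·111.32)² + (-0.150·68.66)²) = √(329.24683 + 106.06940) = 20.864 km
G: √((-0.206·111.32)² + (-0.696·68.66)²) = √(525.87295 + 2283.63178) = 53.005 km
Sorted: F (20.864 km) < G (53.005 km) < C (58.617 km) < A (61.075 km) < B (64.456 km) < D (90.748 km) < …

F, G, C, A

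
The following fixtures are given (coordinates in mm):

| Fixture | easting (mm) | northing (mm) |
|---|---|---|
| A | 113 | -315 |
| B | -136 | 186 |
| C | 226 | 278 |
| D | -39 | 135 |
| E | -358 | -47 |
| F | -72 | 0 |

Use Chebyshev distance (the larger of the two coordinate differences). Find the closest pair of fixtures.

B and D

Pairwise distances:
A–B: max(|-249|, |501|) = 501 mm
A–C: max(|113|, |593|) = 593 mm
A–D: max(|-152|, |450|) = 450 mm
A–E: max(|-471|, |268|) = 471 mm
A–F: max(|-185|, |315|) = 315 mm
B–C: max(|362|, |92|) = 362 mm
B–D: max(|97|, |-51|) = 97 mm
B–E: max(|-222|, |-233|) = 233 mm
B–F: max(|64|, |-186|) = 186 mm
C–D: max(|-265|, |-143|) = 265 mm
C–E: max(|-584|, |-325|) = 584 mm
C–F: max(|-298|, |-278|) = 298 mm
D–E: max(|-319|, |-182|) = 319 mm
D–F: max(|-33|, |-135|) = 135 mm
E–F: max(|286|, |47|) = 286 mm
Closest pair: B–D at 97 mm.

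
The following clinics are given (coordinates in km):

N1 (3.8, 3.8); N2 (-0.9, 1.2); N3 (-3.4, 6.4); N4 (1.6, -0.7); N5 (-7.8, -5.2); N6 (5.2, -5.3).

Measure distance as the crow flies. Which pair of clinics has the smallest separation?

N2 and N4

Pairwise distances:
N1–N2: √((-4.7)² + (-2.6)²) = √(22.0900 + 6.7600) = 5.37 km
N1–N3: √((-7.2)² + (2.6)²) = √(51.8400 + 6.7600) = 7.66 km
N1–N4: √((-2.2)² + (-4.5)²) = √(4.8400 + 20.2500) = 5.01 km
N1–N5: √((-11.6)² + (-9.0)²) = √(134.5600 + 81.0000) = 14.68 km
N1–N6: √((1.4)² + (-9.1)²) = √(1.9600 + 82.8100) = 9.21 km
N2–N3: √((-2.5)² + (5.2)²) = √(6.2500 + 27.0400) = 5.77 km
N2–N4: √((2.5)² + (-1.9)²) = √(6.2500 + 3.6100) = 3.14 km
N2–N5: √((-6.9)² + (-6.4)²) = √(47.6100 + 40.9600) = 9.41 km
N2–N6: √((6.1)² + (-6.5)²) = √(37.2100 + 42.2500) = 8.91 km
N3–N4: √((5.0)² + (-7.1)²) = √(25.0000 + 50.4100) = 8.68 km
N3–N5: √((-4.4)² + (-11.6)²) = √(19.3600 + 134.5600) = 12.41 km
N3–N6: √((8.6)² + (-11.7)²) = √(73.9600 + 136.8900) = 14.52 km
N4–N5: √((-9.4)² + (-4.5)²) = √(88.3600 + 20.2500) = 10.42 km
N4–N6: √((3.6)² + (-4.6)²) = √(12.9600 + 21.1600) = 5.84 km
N5–N6: √((13.0)² + (-0.1)²) = √(169.0000 + 0.0100) = 13.00 km
Closest pair: N2–N4 at 3.14 km.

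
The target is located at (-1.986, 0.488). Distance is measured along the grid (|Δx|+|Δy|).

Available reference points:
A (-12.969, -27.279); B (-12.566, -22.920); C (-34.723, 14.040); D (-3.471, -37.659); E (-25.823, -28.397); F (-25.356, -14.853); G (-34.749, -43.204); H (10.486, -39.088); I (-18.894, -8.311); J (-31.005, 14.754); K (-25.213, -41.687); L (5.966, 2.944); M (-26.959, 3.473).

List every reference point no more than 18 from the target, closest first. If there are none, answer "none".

L

Distances from (-1.986, 0.488):
A: |-10.983| + |-27.767| = 10.983 + 27.767 = 38.750
B: |-10.580| + |-23.408| = 10.580 + 23.408 = 33.988
C: |-32.737| + |13.552| = 32.737 + 13.552 = 46.289
D: |-1.485| + |-38.147| = 1.485 + 38.147 = 39.632
E: |-23.837| + |-28.885| = 23.837 + 28.885 = 52.722
F: |-23.370| + |-15.341| = 23.370 + 15.341 = 38.711
G: |-32.763| + |-43.692| = 32.763 + 43.692 = 76.455
H: |12.472| + |-39.576| = 12.472 + 39.576 = 52.048
I: |-16.908| + |-8.799| = 16.908 + 8.799 = 25.707
J: |-29.019| + |14.266| = 29.019 + 14.266 = 43.285
K: |-23.227| + |-42.175| = 23.227 + 42.175 = 65.402
L: |7.952| + |2.456| = 7.952 + 2.456 = 10.408
M: |-24.973| + |2.985| = 24.973 + 2.985 = 27.958
Threshold 18: L (10.408) is within range.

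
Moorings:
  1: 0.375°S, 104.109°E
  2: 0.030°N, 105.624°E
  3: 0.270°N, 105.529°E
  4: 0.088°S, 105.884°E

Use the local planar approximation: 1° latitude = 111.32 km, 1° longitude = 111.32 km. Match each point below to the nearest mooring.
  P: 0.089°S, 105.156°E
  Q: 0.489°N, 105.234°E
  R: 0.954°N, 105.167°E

P→2; Q→3; R→3

P at 0.089°S, 105.156°E:
  1: √((-0.286·111.32)² + (-1.047·111.32)²) = √(1013.62768 + 13584.37803) = 120.822 km
  2: √((0.119·111.32)² + (0.468·111.32)²) = √(175.48513 + 2714.17660) = 53.756 km
  3: √((0.359·111.32)² + (0.373·111.32)²) = √(1597.11170 + 1724.10638) = 57.630 km
  4: √((0.001·111.32)² + (0.728·111.32)²) = √(0.01239 + 6567.63720) = 81.041 km
  → nearest: 2 (53.756 km)
Q at 0.489°N, 105.234°E:
  1: √((-0.864·111.32)² + (-1.125·111.32)²) = √(9250.68473 + 15683.80522) = 157.907 km
  2: √((-0.459·111.32)² + (0.390·111.32)²) = √(2610.78895 + 1884.84486) = 67.049 km
  3: √((-0.219·111.32)² + (0.295·111.32)²) = √(594.33954 + 1078.42619) = 40.899 km
  4: √((-0.577·111.32)² + (0.650·111.32)²) = √(4125.70358 + 5235.68016) = 96.754 km
  → nearest: 3 (40.899 km)
R at 0.954°N, 105.167°E:
  1: √((-1.329·111.32)² + (-1.058·111.32)²) = √(21887.50998 + 13871.31809) = 189.100 km
  2: √((-0.924·111.32)² + (0.457·111.32)²) = √(10580.11377 + 2588.08655) = 114.753 km
  3: √((-0.684·111.32)² + (0.362·111.32)²) = √(5797.73817 + 1623.91591) = 86.149 km
  4: √((-1.042·111.32)² + (0.717·111.32)²) = √(13454.94210 + 6370.66409) = 140.803 km
  → nearest: 3 (86.149 km)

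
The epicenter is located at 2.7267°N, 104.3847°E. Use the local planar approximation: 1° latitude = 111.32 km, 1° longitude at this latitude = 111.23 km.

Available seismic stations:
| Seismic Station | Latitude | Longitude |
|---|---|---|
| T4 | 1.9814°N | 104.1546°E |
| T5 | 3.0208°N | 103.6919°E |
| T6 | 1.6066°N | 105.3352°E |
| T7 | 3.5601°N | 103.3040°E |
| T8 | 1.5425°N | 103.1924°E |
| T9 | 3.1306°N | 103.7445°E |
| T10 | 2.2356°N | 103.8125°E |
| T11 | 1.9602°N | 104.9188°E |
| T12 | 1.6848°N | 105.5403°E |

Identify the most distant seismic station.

T8

Distances from 2.7267°N, 104.3847°E:
T4: √((-0.7453·111.32)² + (-0.2301·111.23)²) = √(6883.489239 + 655.054013) = 86.8248 km
T5: √((0.2941·111.32)² + (-0.6928·111.23)²) = √(1071.856002 + 5938.265793) = 83.7265 km
T6: √((-1.1201·111.32)² + (0.9505·111.23)²) = √(15547.479390 + 11177.588493) = 163.4780 km
T7: √((0.8334·111.32)² + (-1.0807·111.23)²) = √(8607.031404 + 14449.545184) = 151.8439 km
T8: √((-1.1842·111.32)² + (-1.1923·111.23)²) = √(17377.868591 + 17587.939472) = 186.9915 km
T9: √((0.4039·111.32)² + (-0.6402·111.23)²) = √(2021.594753 + 5070.785200) = 84.2163 km
T10: √((-0.4911·111.32)² + (-0.5722·111.23)²) = √(2988.727114 + 4050.788621) = 83.9018 km
T11: √((-0.7665·111.32)² + (0.5341·111.23)²) = √(7280.659385 + 3529.303691) = 103.9710 km
T12: √((-1.0419·111.32)² + (1.1556·111.23)²) = √(13452.359702 + 16521.860114) = 173.1306 km
Maximum: T8 at 186.9915 km.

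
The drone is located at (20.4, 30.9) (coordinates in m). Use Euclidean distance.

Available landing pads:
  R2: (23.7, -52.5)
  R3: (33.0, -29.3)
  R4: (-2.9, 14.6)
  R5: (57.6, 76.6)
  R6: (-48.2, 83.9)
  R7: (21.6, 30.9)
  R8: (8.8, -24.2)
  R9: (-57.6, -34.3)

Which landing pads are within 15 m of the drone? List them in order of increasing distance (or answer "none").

Distances from (20.4, 30.9):
R2: 83.5 m
R3: 61.5 m
R4: 28.4 m
R5: 58.9 m
R6: 86.7 m
R7: 1.2 m
R8: 56.3 m
R9: 101.7 m
Threshold 15 m: R7 (1.2 m) is within range.

R7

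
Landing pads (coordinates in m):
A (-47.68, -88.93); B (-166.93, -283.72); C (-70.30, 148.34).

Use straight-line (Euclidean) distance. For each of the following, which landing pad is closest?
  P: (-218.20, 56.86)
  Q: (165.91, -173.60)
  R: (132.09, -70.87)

P→C; Q→A; R→A

P at (-218.20, 56.86):
  A: √((170.52)² + (-145.79)²) = √(29077.0704 + 21254.7241) = 224.35 m
  B: √((51.27)² + (-340.58)²) = √(2628.6129 + 115994.7364) = 344.42 m
  C: √((147.90)² + (91.48)²) = √(21874.4100 + 8368.5904) = 173.91 m
  → nearest: C (173.91 m)
Q at (165.91, -173.60):
  A: √((-213.59)² + (84.67)²) = √(45620.6881 + 7169.0089) = 229.76 m
  B: √((-332.84)² + (-110.12)²) = √(110782.4656 + 12126.4144) = 350.58 m
  C: √((-236.21)² + (321.94)²) = √(55795.1641 + 103645.3636) = 399.30 m
  → nearest: A (229.76 m)
R at (132.09, -70.87):
  A: √((-179.77)² + (-18.06)²) = √(32317.2529 + 326.1636) = 180.67 m
  B: √((-299.02)² + (-212.85)²) = √(89412.9604 + 45305.1225) = 367.04 m
  C: √((-202.39)² + (219.21)²) = √(40961.7121 + 48053.0241) = 298.35 m
  → nearest: A (180.67 m)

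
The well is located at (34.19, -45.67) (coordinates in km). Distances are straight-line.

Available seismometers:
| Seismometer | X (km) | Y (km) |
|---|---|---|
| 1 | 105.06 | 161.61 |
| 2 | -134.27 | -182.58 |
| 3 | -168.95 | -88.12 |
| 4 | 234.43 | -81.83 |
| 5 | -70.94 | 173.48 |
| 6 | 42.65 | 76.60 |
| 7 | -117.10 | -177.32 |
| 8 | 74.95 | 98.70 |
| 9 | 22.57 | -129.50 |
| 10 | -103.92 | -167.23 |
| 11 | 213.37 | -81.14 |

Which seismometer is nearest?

9

Distances from (34.19, -45.67):
1: √((70.87)² + (207.28)²) = √(5022.5569 + 42964.9984) = 219.06 km
2: √((-168.46)² + (-136.91)²) = √(28378.7716 + 18744.3481) = 217.08 km
3: √((-203.14)² + (-42.45)²) = √(41265.8596 + 1802.0025) = 207.53 km
4: √((200.24)² + (-36.16)²) = √(40096.0576 + 1307.5456) = 203.48 km
5: √((-105.13)² + (219.15)²) = √(11052.3169 + 48026.7225) = 243.06 km
6: √((8.46)² + (122.27)²) = √(71.5716 + 14949.9529) = 122.56 km
7: √((-151.29)² + (-131.65)²) = √(22888.6641 + 17331.7225) = 200.55 km
8: √((40.76)² + (144.37)²) = √(1661.3776 + 20842.6969) = 150.01 km
9: √((-11.62)² + (-83.83)²) = √(135.0244 + 7027.4689) = 84.63 km
10: √((-138.11)² + (-121.56)²) = √(19074.3721 + 14776.8336) = 183.99 km
11: √((179.18)² + (-35.47)²) = √(32105.4724 + 1258.1209) = 182.66 km
Minimum: 9 at 84.63 km.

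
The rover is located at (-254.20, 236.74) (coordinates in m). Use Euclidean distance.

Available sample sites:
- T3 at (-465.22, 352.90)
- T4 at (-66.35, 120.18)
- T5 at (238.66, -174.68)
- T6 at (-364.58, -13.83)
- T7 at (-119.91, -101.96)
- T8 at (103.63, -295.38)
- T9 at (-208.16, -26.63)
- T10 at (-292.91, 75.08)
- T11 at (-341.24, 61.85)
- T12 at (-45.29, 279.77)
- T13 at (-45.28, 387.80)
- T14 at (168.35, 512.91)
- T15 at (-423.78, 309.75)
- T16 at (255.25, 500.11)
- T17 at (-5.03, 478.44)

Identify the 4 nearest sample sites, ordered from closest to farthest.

Distances from (-254.20, 236.74):
T3: 240.88 m
T4: 221.07 m
T5: 642.01 m
T6: 273.80 m
T7: 364.35 m
T8: 641.24 m
T9: 267.36 m
T10: 166.23 m
T11: 195.35 m
T12: 213.30 m
T13: 257.81 m
T14: 504.80 m
T15: 184.63 m
T16: 573.50 m
T17: 347.14 m
Sorted: T10 (166.23 m) < T15 (184.63 m) < T11 (195.35 m) < T12 (213.30 m) < T4 (221.07 m) < T3 (240.88 m) < …

T10, T15, T11, T12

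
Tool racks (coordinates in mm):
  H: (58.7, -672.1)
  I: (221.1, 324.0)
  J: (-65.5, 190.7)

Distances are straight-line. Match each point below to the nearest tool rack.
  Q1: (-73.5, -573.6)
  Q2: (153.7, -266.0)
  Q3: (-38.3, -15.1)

Q1 at (-73.5, -573.6):
  H: √((132.2)² + (-98.5)²) = √(17476.840 + 9702.250) = 164.9 mm
  I: √((294.6)² + (897.6)²) = √(86789.160 + 805685.760) = 944.7 mm
  J: √((8.0)² + (764.3)²) = √(64.000 + 584154.490) = 764.3 mm
  → nearest: H (164.9 mm)
Q2 at (153.7, -266.0):
  H: √((-95.0)² + (-406.1)²) = √(9025.000 + 164917.210) = 417.1 mm
  I: √((67.4)² + (590.0)²) = √(4542.760 + 348100.000) = 593.8 mm
  J: √((-219.2)² + (456.7)²) = √(48048.640 + 208574.890) = 506.6 mm
  → nearest: H (417.1 mm)
Q3 at (-38.3, -15.1):
  H: √((97.0)² + (-657.0)²) = √(9409.000 + 431649.000) = 664.1 mm
  I: √((259.4)² + (339.1)²) = √(67288.360 + 114988.810) = 426.9 mm
  J: √((-27.2)² + (205.8)²) = √(739.840 + 42353.640) = 207.6 mm
  → nearest: J (207.6 mm)

Q1→H; Q2→H; Q3→J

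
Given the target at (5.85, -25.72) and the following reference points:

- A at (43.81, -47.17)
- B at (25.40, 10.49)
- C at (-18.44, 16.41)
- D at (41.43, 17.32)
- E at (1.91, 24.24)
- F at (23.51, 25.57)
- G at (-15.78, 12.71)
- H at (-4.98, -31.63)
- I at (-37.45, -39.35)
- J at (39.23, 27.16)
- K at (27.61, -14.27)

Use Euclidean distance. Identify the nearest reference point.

H

Distances from (5.85, -25.72):
A: √((37.96)² + (-21.45)²) = √(1440.9616 + 460.1025) = 43.60
B: √((19.55)² + (36.21)²) = √(382.2025 + 1311.1641) = 41.15
C: √((-24.29)² + (42.13)²) = √(590.0041 + 1774.9369) = 48.63
D: √((35.58)² + (43.04)²) = √(1265.9364 + 1852.4416) = 55.84
E: √((-3.94)² + (49.96)²) = √(15.5236 + 2496.0016) = 50.12
F: √((17.66)² + (51.29)²) = √(311.8756 + 2630.6641) = 54.25
G: √((-21.63)² + (38.43)²) = √(467.8569 + 1476.8649) = 44.10
H: √((-10.83)² + (-5.91)²) = √(117.2889 + 34.9281) = 12.34
I: √((-43.30)² + (-13.63)²) = √(1874.8900 + 185.7769) = 45.39
J: √((33.38)² + (52.88)²) = √(1114.2244 + 2796.2944) = 62.53
K: √((21.76)² + (11.45)²) = √(473.4976 + 131.1025) = 24.59
Minimum: H at 12.34.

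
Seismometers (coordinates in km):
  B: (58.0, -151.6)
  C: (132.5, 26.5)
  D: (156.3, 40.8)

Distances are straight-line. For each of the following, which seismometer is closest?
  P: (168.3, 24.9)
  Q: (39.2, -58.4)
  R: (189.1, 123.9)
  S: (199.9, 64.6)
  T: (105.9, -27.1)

P→D; Q→B; R→D; S→D; T→C

P at (168.3, 24.9):
  B: 208.1 km
  C: 35.8 km
  D: 19.9 km
  → nearest: D (19.9 km)
Q at (39.2, -58.4):
  B: 95.1 km
  C: 126.1 km
  D: 153.5 km
  → nearest: B (95.1 km)
R at (189.1, 123.9):
  B: 305.1 km
  C: 112.7 km
  D: 89.3 km
  → nearest: D (89.3 km)
S at (199.9, 64.6):
  B: 258.6 km
  C: 77.4 km
  D: 49.7 km
  → nearest: D (49.7 km)
T at (105.9, -27.1):
  B: 133.4 km
  C: 59.8 km
  D: 84.6 km
  → nearest: C (59.8 km)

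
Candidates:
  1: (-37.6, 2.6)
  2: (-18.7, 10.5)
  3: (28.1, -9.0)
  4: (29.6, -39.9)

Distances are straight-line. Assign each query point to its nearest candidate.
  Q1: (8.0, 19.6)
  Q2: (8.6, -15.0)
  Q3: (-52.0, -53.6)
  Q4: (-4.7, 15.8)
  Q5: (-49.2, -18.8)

Q1 at (8.0, 19.6):
  1: √((-45.6)² + (-17.0)²) = √(2079.360 + 289.000) = 48.7
  2: √((-26.7)² + (-9.1)²) = √(712.890 + 82.810) = 28.2
  3: √((20.1)² + (-28.6)²) = √(404.010 + 817.960) = 35.0
  4: √((21.6)² + (-59.5)²) = √(466.560 + 3540.250) = 63.3
  → nearest: 2 (28.2)
Q2 at (8.6, -15.0):
  1: √((-46.2)² + (17.6)²) = √(2134.440 + 309.760) = 49.4
  2: √((-27.3)² + (25.5)²) = √(745.290 + 650.250) = 37.4
  3: √((19.5)² + (6.0)²) = √(380.250 + 36.000) = 20.4
  4: √((21.0)² + (-24.9)²) = √(441.000 + 620.010) = 32.6
  → nearest: 3 (20.4)
Q3 at (-52.0, -53.6):
  1: √((14.4)² + (56.2)²) = √(207.360 + 3158.440) = 58.0
  2: √((33.3)² + (64.1)²) = √(1108.890 + 4108.810) = 72.2
  3: √((80.1)² + (44.6)²) = √(6416.010 + 1989.160) = 91.7
  4: √((81.6)² + (13.7)²) = √(6658.560 + 187.690) = 82.7
  → nearest: 1 (58.0)
Q4 at (-4.7, 15.8):
  1: √((-32.9)² + (-13.2)²) = √(1082.410 + 174.240) = 35.4
  2: √((-14.0)² + (-5.3)²) = √(196.000 + 28.090) = 15.0
  3: √((32.8)² + (-24.8)²) = √(1075.840 + 615.040) = 41.1
  4: √((34.3)² + (-55.7)²) = √(1176.490 + 3102.490) = 65.4
  → nearest: 2 (15.0)
Q5 at (-49.2, -18.8):
  1: √((11.6)² + (21.4)²) = √(134.560 + 457.960) = 24.3
  2: √((30.5)² + (29.3)²) = √(930.250 + 858.490) = 42.3
  3: √((77.3)² + (9.8)²) = √(5975.290 + 96.040) = 77.9
  4: √((78.8)² + (-21.1)²) = √(6209.440 + 445.210) = 81.6
  → nearest: 1 (24.3)

Q1→2; Q2→3; Q3→1; Q4→2; Q5→1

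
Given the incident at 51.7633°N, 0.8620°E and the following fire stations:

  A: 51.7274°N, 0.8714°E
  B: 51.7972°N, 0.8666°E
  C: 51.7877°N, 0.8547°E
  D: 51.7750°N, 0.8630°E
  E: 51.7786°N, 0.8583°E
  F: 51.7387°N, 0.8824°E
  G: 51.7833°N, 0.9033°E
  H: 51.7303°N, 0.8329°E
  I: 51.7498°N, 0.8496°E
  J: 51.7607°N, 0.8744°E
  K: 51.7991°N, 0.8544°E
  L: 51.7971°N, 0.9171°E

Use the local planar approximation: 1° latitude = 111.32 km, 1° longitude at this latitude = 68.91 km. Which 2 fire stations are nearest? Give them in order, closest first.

Distances from 51.7633°N, 0.8620°E:
A: 4.0485 km
B: 3.7870 km
C: 2.7624 km
D: 1.3043 km
E: 1.7222 km
F: 3.0782 km
G: 3.6134 km
H: 4.1852 km
I: 1.7288 km
J: 0.9022 km
K: 4.0195 km
L: 5.3455 km
Sorted: J (0.9022 km) < D (1.3043 km) < E (1.7222 km) < I (1.7288 km) < …

J, D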